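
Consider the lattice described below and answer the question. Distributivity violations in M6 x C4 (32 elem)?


Distributive law: a ^ (b v c) = (a ^ b) v (a ^ c).
Check all 32^3 = 32768 ordered triples (a,b,c).
  e.g. a=(a1,0), b=(a2,0), c=(a3,0): lhs=(a1,0) != rhs=(0,0)
  e.g. a=(a1,0), b=(a2,0), c=(a3,1): lhs=(a1,0) != rhs=(0,0)
Total violating triples: 7680


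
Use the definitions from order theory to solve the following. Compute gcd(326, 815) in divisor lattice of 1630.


In a divisor lattice, meet = gcd (greatest common divisor).
By Euclidean algorithm or factoring: gcd(326,815) = 163


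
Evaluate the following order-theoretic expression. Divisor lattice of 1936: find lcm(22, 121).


In a divisor lattice, join = lcm (least common multiple).
gcd(22,121) = 11
lcm(22,121) = 22*121/gcd = 2662/11 = 242


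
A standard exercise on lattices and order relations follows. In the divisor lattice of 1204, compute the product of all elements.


Divisors of 1204: [1, 2, 4, 7, 14, 28, 43, 86, 172, 301, 602, 1204]
Product = n^(d(n)/2) = 1204^(12/2)
Product = 3046203561376976896


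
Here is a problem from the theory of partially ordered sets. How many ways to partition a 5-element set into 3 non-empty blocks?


S(n,k) = k*S(n-1,k) + S(n-1,k-1).
S(4,3) = 6, S(4,2) = 7
S(5,3) = 3*6 + 7 = 18 + 7
S(5,3) = 25


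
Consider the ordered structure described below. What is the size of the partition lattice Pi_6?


B(n) = number of set partitions of an n-element set.
B(n) satisfies the recurrence: B(n+1) = sum_k C(n,k)*B(k).
B(6) = 203


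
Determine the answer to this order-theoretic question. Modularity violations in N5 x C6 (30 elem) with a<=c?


Modular law: if a <= c then a v (b ^ c) = (a v b) ^ c.
Check all triples (a,b,c) with a <= c among 30 elements.
  e.g. a=(a,0), b=(c,0), c=(b,0): lhs=(a,0) != rhs=(b,0)
  e.g. a=(a,0), b=(c,1), c=(b,0): lhs=(a,0) != rhs=(b,0)
Total violating triples: 126


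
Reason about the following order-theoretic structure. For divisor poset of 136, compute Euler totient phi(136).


phi(n) = n * prod_{p|n} (1 - 1/p).
Prime divisors of 136: [2, 17]
phi(136) = 136 * (1 - 1/2) * (1 - 1/17)
phi(136) = 64


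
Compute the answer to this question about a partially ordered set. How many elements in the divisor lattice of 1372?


Divisors of 1372: [1, 2, 4, 7, 14, 28, 49, 98, 196, 343, 686, 1372]
Count: 12


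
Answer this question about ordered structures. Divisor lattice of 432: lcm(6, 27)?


Join=lcm.
gcd(6,27)=3
lcm=54


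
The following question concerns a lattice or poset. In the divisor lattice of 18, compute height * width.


Height = length of longest chain minus 1; width = size of largest antichain.
A maximum chain: 1 | 3 | 9 | 18  (height 3).
A maximum antichain: {2, 3}  (width 2).
Product = 3 * 2 = 6


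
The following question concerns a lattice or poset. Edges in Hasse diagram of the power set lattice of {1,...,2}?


A cover relation a -< b holds when a < b with no c strictly between.
Cover relations:
  {} -< {1}
  {} -< {2}
  {1} -< {1,2}
  {2} -< {1,2}
Total: 4


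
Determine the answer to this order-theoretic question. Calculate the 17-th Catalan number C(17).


C(n) = C(2n, n) / (n+1).
C(34, 17) = 2333606220
C(17) = 2333606220 / 18 = 129644790


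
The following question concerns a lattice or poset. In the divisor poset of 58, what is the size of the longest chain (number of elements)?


A chain is a totally ordered subset; we count the number of elements in a maximum chain.
Compute, for each element x, the size of the longest chain ending at x:
  1: 1
  2: 2
  29: 2
  58: 3
A maximum chain: 1 < 2 < 58
Number of elements in the longest chain: 3


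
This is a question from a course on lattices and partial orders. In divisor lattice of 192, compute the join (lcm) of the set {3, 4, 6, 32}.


In a divisor lattice, join = lcm (least common multiple).
Compute lcm iteratively: start with first element, then lcm(current, next).
Elements: [3, 4, 6, 32]
lcm(3,4) = 12
lcm(12,6) = 12
lcm(12,32) = 96
Final lcm = 96


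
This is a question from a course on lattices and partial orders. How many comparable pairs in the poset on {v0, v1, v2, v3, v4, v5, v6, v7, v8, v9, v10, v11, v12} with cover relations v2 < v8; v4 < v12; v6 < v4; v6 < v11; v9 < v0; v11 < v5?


A comparable pair {a,b} has a < b or b < a in the order.
Count unordered pairs where one element is strictly below the other.
Examples: {v0,v9}, {v2,v8}, {v4,v6}, {v4,v12}, ...
Total comparable pairs: 8


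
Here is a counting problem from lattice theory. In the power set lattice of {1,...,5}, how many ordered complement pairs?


Complement pair (a,b): a meet b = bottom, a join b = top.
Here: A intersect B = {} and A union B = {1,...,5}.
Pairs found: ({},{1,2,3,4,5}), ({1},{2,3,4,5}), ({2},{1,3,4,5}), ({3},{1,2,4,5}), ... (28 more)
Total ordered pairs: 32


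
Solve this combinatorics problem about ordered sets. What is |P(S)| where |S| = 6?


Power set = 2^n.
2^6 = 64


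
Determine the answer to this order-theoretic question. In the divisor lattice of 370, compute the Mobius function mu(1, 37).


In a divisor lattice, mu(a,b) = mu(b/a) where mu is the classical Mobius function.
b/a = 37/1 = 37
Prime factorization of 37: primes [37]
37 is squarefree with 1 prime factor(s), so mu(37) = (-1)^1 = -1


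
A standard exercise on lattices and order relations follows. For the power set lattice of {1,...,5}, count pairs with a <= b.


The order relation is {(a,b) : a <= b}, reflexive so it includes (a,a).
Examples: ({},{}), ({},{1,2}), ({},{1,2,3}), ({},{1,2,3,4}), ({},{1,2,3,4,5}), ...
Total ordered pairs: 243


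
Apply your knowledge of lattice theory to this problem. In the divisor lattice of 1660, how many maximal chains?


A maximal chain goes from the minimum element to a maximal element via cover relations.
Counting all min-to-max paths in the cover graph.
Total maximal chains: 12


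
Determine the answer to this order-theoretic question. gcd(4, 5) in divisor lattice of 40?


Meet=gcd.
gcd(4,5)=1


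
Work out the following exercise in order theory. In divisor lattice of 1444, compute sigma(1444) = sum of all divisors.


sigma(n) = sum of divisors.
Divisors of 1444: [1, 2, 4, 19, 38, 76, 361, 722, 1444]
Sum = 2667


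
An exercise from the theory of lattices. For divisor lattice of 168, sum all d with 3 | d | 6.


Interval [3,6] in divisors of 168: [3, 6]
Sum = 9


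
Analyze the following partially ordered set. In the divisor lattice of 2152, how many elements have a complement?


An element a is complemented if some b has a meet b = bottom, a join b = top.
a is complemented iff gcd(a, n/a)=1, i.e. a is a unitary divisor of 2152.
Complemented elements: 1, 8, 269, 2152
Count: 4


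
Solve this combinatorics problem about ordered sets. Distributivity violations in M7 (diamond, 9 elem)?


Distributive law: a ^ (b v c) = (a ^ b) v (a ^ c).
Check all 9^3 = 729 ordered triples (a,b,c).
  e.g. a=a1, b=a2, c=a3: lhs=a1 != rhs=0
  e.g. a=a1, b=a2, c=a4: lhs=a1 != rhs=0
Total violating triples: 210


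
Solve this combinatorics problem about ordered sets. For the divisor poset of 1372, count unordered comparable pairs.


A comparable pair {a,b} has a < b or b < a in the order.
Count unordered pairs where one element is strictly below the other.
Examples: {1,2}, {1,4}, {1,7}, {1,14}, ...
Total comparable pairs: 48


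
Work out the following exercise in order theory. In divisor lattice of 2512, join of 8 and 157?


In a divisor lattice, join = lcm (least common multiple).
gcd(8,157) = 1
lcm(8,157) = 8*157/gcd = 1256/1 = 1256


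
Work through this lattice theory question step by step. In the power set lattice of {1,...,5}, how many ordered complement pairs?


Complement pair (a,b): a meet b = bottom, a join b = top.
Here: A intersect B = {} and A union B = {1,...,5}.
Pairs found: ({},{1,2,3,4,5}), ({1},{2,3,4,5}), ({2},{1,3,4,5}), ({3},{1,2,4,5}), ... (28 more)
Total ordered pairs: 32


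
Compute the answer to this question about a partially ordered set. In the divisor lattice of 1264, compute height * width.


Height = length of longest chain minus 1; width = size of largest antichain.
A maximum chain: 1 | 79 | 158 | 316 | 632 | 1264  (height 5).
A maximum antichain: {2, 79}  (width 2).
Product = 5 * 2 = 10


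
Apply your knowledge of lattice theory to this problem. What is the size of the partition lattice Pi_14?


B(n) = number of set partitions of an n-element set.
B(n) satisfies the recurrence: B(n+1) = sum_k C(n,k)*B(k).
B(14) = 190899322


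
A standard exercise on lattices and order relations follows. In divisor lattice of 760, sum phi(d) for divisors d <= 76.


Divisors of 760 up to 76: [1, 2, 4, 5, 8, 10, 19, 20, 38, 40, 76]
phi values: [1, 1, 2, 4, 4, 4, 18, 8, 18, 16, 36]
Sum = 112


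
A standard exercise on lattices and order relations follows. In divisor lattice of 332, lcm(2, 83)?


Join=lcm.
gcd(2,83)=1
lcm=166


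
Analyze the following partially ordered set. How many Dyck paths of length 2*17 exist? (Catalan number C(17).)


C(n) = C(2n, n) / (n+1).
C(34, 17) = 2333606220
C(17) = 2333606220 / 18 = 129644790


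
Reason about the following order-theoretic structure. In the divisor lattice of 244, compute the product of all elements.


Divisors of 244: [1, 2, 4, 61, 122, 244]
Product = n^(d(n)/2) = 244^(6/2)
Product = 14526784


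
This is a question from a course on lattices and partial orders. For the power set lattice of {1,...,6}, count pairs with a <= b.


The order relation is {(a,b) : a <= b}, reflexive so it includes (a,a).
Examples: ({},{}), ({},{1,2}), ({},{1,2,3}), ({},{1,2,3,4}), ({},{1,2,3,4,5}), ...
Total ordered pairs: 729


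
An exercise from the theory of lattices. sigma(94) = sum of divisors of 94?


sigma(n) = sum of divisors.
Divisors of 94: [1, 2, 47, 94]
Sum = 144


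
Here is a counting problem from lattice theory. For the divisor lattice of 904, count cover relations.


A cover relation a -< b holds when a < b with no c strictly between.
Cover relations:
  1 -< 2
  1 -< 113
  2 -< 4
  2 -< 226
  4 -< 8
  4 -< 452
  8 -< 904
  113 -< 226
  ...2 more
Total: 10


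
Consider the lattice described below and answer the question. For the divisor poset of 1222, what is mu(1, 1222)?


In a divisor lattice, mu(a,b) = mu(b/a) where mu is the classical Mobius function.
b/a = 1222/1 = 1222
Prime factorization of 1222: primes [2, 13, 47]
1222 is squarefree with 3 prime factor(s), so mu(1222) = (-1)^3 = -1


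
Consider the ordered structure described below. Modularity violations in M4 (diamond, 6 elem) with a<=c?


Modular law: if a <= c then a v (b ^ c) = (a v b) ^ c.
Check all triples (a,b,c) with a <= c among 6 elements.
This lattice is modular (diamonds M_m and their chain-products are modular).
Total violating triples: 0


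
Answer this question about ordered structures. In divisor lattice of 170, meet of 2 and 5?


In a divisor lattice, meet = gcd (greatest common divisor).
By Euclidean algorithm or factoring: gcd(2,5) = 1


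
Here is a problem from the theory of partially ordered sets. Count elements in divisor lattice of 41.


Divisors of 41: [1, 41]
Count: 2


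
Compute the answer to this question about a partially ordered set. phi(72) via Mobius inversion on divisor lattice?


phi(n) = n * prod_{p|n} (1 - 1/p).
Prime divisors of 72: [2, 3]
phi(72) = 72 * (1 - 1/2) * (1 - 1/3)
phi(72) = 24


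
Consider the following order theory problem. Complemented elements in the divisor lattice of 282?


An element a is complemented if some b has a meet b = bottom, a join b = top.
a is complemented iff gcd(a, n/a)=1, i.e. a is a unitary divisor of 282.
Complemented elements: 1, 2, 3, 6, 47, 94, ... (2 more)
Count: 8


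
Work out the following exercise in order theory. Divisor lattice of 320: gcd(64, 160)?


Meet=gcd.
gcd(64,160)=32


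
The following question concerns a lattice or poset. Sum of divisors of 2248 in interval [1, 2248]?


Interval [1,2248] in divisors of 2248: [1, 2, 4, 8, 281, 562, 1124, 2248]
Sum = 4230


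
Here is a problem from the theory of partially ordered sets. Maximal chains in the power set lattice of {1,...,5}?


A maximal chain goes from the minimum element to a maximal element via cover relations.
Counting all min-to-max paths in the cover graph.
Total maximal chains: 120


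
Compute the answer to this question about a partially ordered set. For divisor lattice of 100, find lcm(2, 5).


In a divisor lattice, join = lcm (least common multiple).
Compute lcm iteratively: start with first element, then lcm(current, next).
Elements: [2, 5]
lcm(2,5) = 10
Final lcm = 10


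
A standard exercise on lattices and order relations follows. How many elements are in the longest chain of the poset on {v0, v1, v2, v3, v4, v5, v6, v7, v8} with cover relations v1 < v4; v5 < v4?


A chain is a totally ordered subset; we count the number of elements in a maximum chain.
Compute, for each element x, the size of the longest chain ending at x:
  v0: 1
  v1: 1
  v2: 1
  v3: 1
  v5: 1
  v6: 1
  ...
A maximum chain: v1 < v4
Number of elements in the longest chain: 2


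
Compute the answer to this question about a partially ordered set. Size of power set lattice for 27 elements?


Power set = 2^n.
2^27 = 134217728


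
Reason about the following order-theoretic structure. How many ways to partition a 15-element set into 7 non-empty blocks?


S(n,k) = k*S(n-1,k) + S(n-1,k-1).
S(14,7) = 49329280, S(14,6) = 63436373
S(15,7) = 7*49329280 + 63436373 = 345304960 + 63436373
S(15,7) = 408741333


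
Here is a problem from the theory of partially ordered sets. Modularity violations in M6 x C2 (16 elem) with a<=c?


Modular law: if a <= c then a v (b ^ c) = (a v b) ^ c.
Check all triples (a,b,c) with a <= c among 16 elements.
This lattice is modular (diamonds M_m and their chain-products are modular).
Total violating triples: 0


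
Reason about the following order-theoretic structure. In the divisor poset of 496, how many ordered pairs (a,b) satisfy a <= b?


The order relation is {(a,b) : a <= b}, reflexive so it includes (a,a).
Examples: (1,1), (1,124), (1,16), (1,2), (1,248), ...
Total ordered pairs: 45


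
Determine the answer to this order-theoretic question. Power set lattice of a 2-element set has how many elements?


Power set = 2^n.
2^2 = 4


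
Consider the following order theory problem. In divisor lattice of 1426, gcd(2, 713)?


Meet=gcd.
gcd(2,713)=1


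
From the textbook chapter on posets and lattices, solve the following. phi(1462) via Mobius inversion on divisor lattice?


phi(n) = n * prod_{p|n} (1 - 1/p).
Prime divisors of 1462: [2, 17, 43]
phi(1462) = 1462 * (1 - 1/2) * (1 - 1/17) * (1 - 1/43)
phi(1462) = 672


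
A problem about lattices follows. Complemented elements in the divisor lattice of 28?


An element a is complemented if some b has a meet b = bottom, a join b = top.
a is complemented iff gcd(a, n/a)=1, i.e. a is a unitary divisor of 28.
Complemented elements: 1, 4, 7, 28
Count: 4


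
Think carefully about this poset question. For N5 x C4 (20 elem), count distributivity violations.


Distributive law: a ^ (b v c) = (a ^ b) v (a ^ c).
Check all 20^3 = 8000 ordered triples (a,b,c).
  e.g. a=(b,0), b=(a,0), c=(c,0): lhs=(b,0) != rhs=(a,0)
  e.g. a=(b,0), b=(a,0), c=(c,1): lhs=(b,0) != rhs=(a,0)
Total violating triples: 128


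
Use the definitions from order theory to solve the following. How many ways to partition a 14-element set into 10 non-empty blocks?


S(n,k) = k*S(n-1,k) + S(n-1,k-1).
S(13,10) = 39325, S(13,9) = 359502
S(14,10) = 10*39325 + 359502 = 393250 + 359502
S(14,10) = 752752


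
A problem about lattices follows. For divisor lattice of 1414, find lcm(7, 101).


In a divisor lattice, join = lcm (least common multiple).
Compute lcm iteratively: start with first element, then lcm(current, next).
Elements: [7, 101]
lcm(7,101) = 707
Final lcm = 707


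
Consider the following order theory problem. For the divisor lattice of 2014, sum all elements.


sigma(n) = sum of divisors.
Divisors of 2014: [1, 2, 19, 38, 53, 106, 1007, 2014]
Sum = 3240


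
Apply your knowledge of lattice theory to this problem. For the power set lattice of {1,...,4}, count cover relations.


A cover relation a -< b holds when a < b with no c strictly between.
Cover relations:
  {} -< {1}
  {} -< {2}
  {} -< {3}
  {} -< {4}
  {1} -< {1,2}
  {1} -< {1,3}
  {1} -< {1,4}
  {2} -< {1,2}
  ...24 more
Total: 32


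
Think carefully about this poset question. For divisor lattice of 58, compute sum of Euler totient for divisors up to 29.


Divisors of 58 up to 29: [1, 2, 29]
phi values: [1, 1, 28]
Sum = 30


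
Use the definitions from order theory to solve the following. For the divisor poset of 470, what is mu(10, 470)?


In a divisor lattice, mu(a,b) = mu(b/a) where mu is the classical Mobius function.
b/a = 470/10 = 47
Prime factorization of 47: primes [47]
47 is squarefree with 1 prime factor(s), so mu(47) = (-1)^1 = -1


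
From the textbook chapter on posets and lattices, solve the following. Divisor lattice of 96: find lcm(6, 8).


In a divisor lattice, join = lcm (least common multiple).
gcd(6,8) = 2
lcm(6,8) = 6*8/gcd = 48/2 = 24


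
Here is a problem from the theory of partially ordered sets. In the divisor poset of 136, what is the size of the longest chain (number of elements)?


A chain is a totally ordered subset; we count the number of elements in a maximum chain.
Compute, for each element x, the size of the longest chain ending at x:
  1: 1
  2: 2
  17: 2
  4: 3
  8: 4
  34: 3
  ...
A maximum chain: 1 < 2 < 4 < 8 < 136
Number of elements in the longest chain: 5


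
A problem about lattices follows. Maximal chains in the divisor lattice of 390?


A maximal chain goes from the minimum element to a maximal element via cover relations.
Counting all min-to-max paths in the cover graph.
Total maximal chains: 24


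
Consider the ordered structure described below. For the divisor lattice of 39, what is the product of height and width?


Height = length of longest chain minus 1; width = size of largest antichain.
A maximum chain: 1 | 13 | 39  (height 2).
A maximum antichain: {3, 13}  (width 2).
Product = 2 * 2 = 4


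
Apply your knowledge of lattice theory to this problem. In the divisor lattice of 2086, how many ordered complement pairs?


Complement pair (a,b): a meet b = bottom, a join b = top.
Here: gcd(a,b)=1 and lcm(a,b)=2086, i.e. a*b=2086 with a,b coprime.
Pairs found: (1,2086), (2,1043), (7,298), (14,149), ... (4 more)
Total ordered pairs: 8


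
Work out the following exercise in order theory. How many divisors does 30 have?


Divisors of 30: [1, 2, 3, 5, 6, 10, 15, 30]
Count: 8


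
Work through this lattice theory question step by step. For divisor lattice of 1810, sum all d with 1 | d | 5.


Interval [1,5] in divisors of 1810: [1, 5]
Sum = 6


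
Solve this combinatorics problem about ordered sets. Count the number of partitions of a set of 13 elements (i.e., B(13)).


B(n) = number of set partitions of an n-element set.
B(n) satisfies the recurrence: B(n+1) = sum_k C(n,k)*B(k).
B(13) = 27644437


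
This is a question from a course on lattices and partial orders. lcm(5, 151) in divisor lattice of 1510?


Join=lcm.
gcd(5,151)=1
lcm=755


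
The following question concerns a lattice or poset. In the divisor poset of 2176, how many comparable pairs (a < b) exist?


A comparable pair {a,b} has a < b or b < a in the order.
Count unordered pairs where one element is strictly below the other.
Examples: {1,2}, {1,4}, {1,8}, {1,16}, ...
Total comparable pairs: 92


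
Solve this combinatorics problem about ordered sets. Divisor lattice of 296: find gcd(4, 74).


In a divisor lattice, meet = gcd (greatest common divisor).
By Euclidean algorithm or factoring: gcd(4,74) = 2


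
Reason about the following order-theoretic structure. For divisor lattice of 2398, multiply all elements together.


Divisors of 2398: [1, 2, 11, 22, 109, 218, 1199, 2398]
Product = n^(d(n)/2) = 2398^(8/2)
Product = 33067146163216


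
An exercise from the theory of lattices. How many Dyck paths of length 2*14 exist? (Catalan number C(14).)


C(n) = C(2n, n) / (n+1).
C(28, 14) = 40116600
C(14) = 40116600 / 15 = 2674440


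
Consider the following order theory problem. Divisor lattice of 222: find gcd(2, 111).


In a divisor lattice, meet = gcd (greatest common divisor).
By Euclidean algorithm or factoring: gcd(2,111) = 1


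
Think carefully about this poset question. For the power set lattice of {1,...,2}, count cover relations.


A cover relation a -< b holds when a < b with no c strictly between.
Cover relations:
  {} -< {1}
  {} -< {2}
  {1} -< {1,2}
  {2} -< {1,2}
Total: 4


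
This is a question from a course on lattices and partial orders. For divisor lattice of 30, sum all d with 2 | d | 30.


Interval [2,30] in divisors of 30: [2, 6, 10, 30]
Sum = 48


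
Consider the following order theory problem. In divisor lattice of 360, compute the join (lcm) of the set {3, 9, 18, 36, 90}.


In a divisor lattice, join = lcm (least common multiple).
Compute lcm iteratively: start with first element, then lcm(current, next).
Elements: [3, 9, 18, 36, 90]
lcm(3,9) = 9
lcm(9,18) = 18
lcm(18,36) = 36
lcm(36,90) = 180
Final lcm = 180


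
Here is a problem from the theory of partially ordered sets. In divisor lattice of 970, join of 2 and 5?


In a divisor lattice, join = lcm (least common multiple).
gcd(2,5) = 1
lcm(2,5) = 2*5/gcd = 10/1 = 10


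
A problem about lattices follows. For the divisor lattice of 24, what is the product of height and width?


Height = length of longest chain minus 1; width = size of largest antichain.
A maximum chain: 1 | 3 | 6 | 12 | 24  (height 4).
A maximum antichain: {2, 3}  (width 2).
Product = 4 * 2 = 8


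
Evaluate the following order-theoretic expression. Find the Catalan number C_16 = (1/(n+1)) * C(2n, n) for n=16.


C(n) = C(2n, n) / (n+1).
C(32, 16) = 601080390
C(16) = 601080390 / 17 = 35357670


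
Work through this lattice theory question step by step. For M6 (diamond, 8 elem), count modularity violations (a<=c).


Modular law: if a <= c then a v (b ^ c) = (a v b) ^ c.
Check all triples (a,b,c) with a <= c among 8 elements.
This lattice is modular (diamonds M_m and their chain-products are modular).
Total violating triples: 0


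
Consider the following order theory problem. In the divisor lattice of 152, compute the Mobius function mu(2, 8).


In a divisor lattice, mu(a,b) = mu(b/a) where mu is the classical Mobius function.
b/a = 8/2 = 4
Prime factorization of 4: primes [2]
4 is not squarefree, so mu(4) = 0


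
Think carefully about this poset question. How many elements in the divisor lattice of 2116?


Divisors of 2116: [1, 2, 4, 23, 46, 92, 529, 1058, 2116]
Count: 9


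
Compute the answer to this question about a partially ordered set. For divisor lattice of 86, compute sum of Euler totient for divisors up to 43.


Divisors of 86 up to 43: [1, 2, 43]
phi values: [1, 1, 42]
Sum = 44


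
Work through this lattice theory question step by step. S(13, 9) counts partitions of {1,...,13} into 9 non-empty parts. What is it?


S(n,k) = k*S(n-1,k) + S(n-1,k-1).
S(12,9) = 22275, S(12,8) = 159027
S(13,9) = 9*22275 + 159027 = 200475 + 159027
S(13,9) = 359502


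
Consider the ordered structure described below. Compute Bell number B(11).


B(n) = number of set partitions of an n-element set.
B(n) satisfies the recurrence: B(n+1) = sum_k C(n,k)*B(k).
B(11) = 678570


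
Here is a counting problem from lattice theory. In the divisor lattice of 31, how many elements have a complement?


An element a is complemented if some b has a meet b = bottom, a join b = top.
a is complemented iff gcd(a, n/a)=1, i.e. a is a unitary divisor of 31.
Complemented elements: 1, 31
Count: 2


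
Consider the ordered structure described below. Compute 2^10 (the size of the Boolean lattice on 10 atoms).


Power set = 2^n.
2^10 = 1024


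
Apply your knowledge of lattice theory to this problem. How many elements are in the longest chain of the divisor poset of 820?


A chain is a totally ordered subset; we count the number of elements in a maximum chain.
Compute, for each element x, the size of the longest chain ending at x:
  1: 1
  2: 2
  5: 2
  41: 2
  4: 3
  10: 3
  ...
A maximum chain: 1 < 2 < 4 < 20 < 820
Number of elements in the longest chain: 5


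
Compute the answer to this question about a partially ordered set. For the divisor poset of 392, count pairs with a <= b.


The order relation is {(a,b) : a <= b}, reflexive so it includes (a,a).
Examples: (1,1), (1,14), (1,196), (1,2), (1,28), ...
Total ordered pairs: 60


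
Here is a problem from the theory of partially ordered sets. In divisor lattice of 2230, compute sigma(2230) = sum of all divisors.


sigma(n) = sum of divisors.
Divisors of 2230: [1, 2, 5, 10, 223, 446, 1115, 2230]
Sum = 4032


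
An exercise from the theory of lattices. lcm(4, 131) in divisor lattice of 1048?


Join=lcm.
gcd(4,131)=1
lcm=524


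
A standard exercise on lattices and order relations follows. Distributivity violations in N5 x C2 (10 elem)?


Distributive law: a ^ (b v c) = (a ^ b) v (a ^ c).
Check all 10^3 = 1000 ordered triples (a,b,c).
  e.g. a=(b,0), b=(a,0), c=(c,0): lhs=(b,0) != rhs=(a,0)
  e.g. a=(b,0), b=(a,0), c=(c,1): lhs=(b,0) != rhs=(a,0)
Total violating triples: 16


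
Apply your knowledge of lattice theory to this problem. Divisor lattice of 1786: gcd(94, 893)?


Meet=gcd.
gcd(94,893)=47


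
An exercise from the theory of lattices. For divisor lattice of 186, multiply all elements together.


Divisors of 186: [1, 2, 3, 6, 31, 62, 93, 186]
Product = n^(d(n)/2) = 186^(8/2)
Product = 1196883216


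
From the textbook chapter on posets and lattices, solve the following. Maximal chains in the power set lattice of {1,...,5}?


A maximal chain goes from the minimum element to a maximal element via cover relations.
Counting all min-to-max paths in the cover graph.
Total maximal chains: 120


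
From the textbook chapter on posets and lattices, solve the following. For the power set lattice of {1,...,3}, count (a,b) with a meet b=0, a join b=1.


Complement pair (a,b): a meet b = bottom, a join b = top.
Here: A intersect B = {} and A union B = {1,...,3}.
Pairs found: ({},{1,2,3}), ({1},{2,3}), ({2},{1,3}), ({3},{1,2}), ... (4 more)
Total ordered pairs: 8


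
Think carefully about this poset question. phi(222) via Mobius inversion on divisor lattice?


phi(n) = n * prod_{p|n} (1 - 1/p).
Prime divisors of 222: [2, 3, 37]
phi(222) = 222 * (1 - 1/2) * (1 - 1/3) * (1 - 1/37)
phi(222) = 72


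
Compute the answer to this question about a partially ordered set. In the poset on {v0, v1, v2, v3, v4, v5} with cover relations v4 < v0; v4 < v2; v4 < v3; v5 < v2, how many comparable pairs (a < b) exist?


A comparable pair {a,b} has a < b or b < a in the order.
Count unordered pairs where one element is strictly below the other.
Examples: {v0,v4}, {v2,v4}, {v2,v5}, {v3,v4}
Total comparable pairs: 4


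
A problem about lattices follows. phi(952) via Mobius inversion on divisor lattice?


phi(n) = n * prod_{p|n} (1 - 1/p).
Prime divisors of 952: [2, 7, 17]
phi(952) = 952 * (1 - 1/2) * (1 - 1/7) * (1 - 1/17)
phi(952) = 384


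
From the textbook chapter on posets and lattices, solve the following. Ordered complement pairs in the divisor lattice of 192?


Complement pair (a,b): a meet b = bottom, a join b = top.
Here: gcd(a,b)=1 and lcm(a,b)=192, i.e. a*b=192 with a,b coprime.
Pairs found: (1,192), (3,64), (64,3), (192,1)
Total ordered pairs: 4


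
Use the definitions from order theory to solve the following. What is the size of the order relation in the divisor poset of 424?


The order relation is {(a,b) : a <= b}, reflexive so it includes (a,a).
Examples: (1,1), (1,106), (1,2), (1,212), (1,4), ...
Total ordered pairs: 30


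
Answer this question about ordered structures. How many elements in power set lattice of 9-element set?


Power set = 2^n.
2^9 = 512


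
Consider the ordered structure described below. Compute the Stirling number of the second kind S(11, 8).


S(n,k) = k*S(n-1,k) + S(n-1,k-1).
S(10,8) = 750, S(10,7) = 5880
S(11,8) = 8*750 + 5880 = 6000 + 5880
S(11,8) = 11880


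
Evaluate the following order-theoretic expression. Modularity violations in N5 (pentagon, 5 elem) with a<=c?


Modular law: if a <= c then a v (b ^ c) = (a v b) ^ c.
Check all triples (a,b,c) with a <= c among 5 elements.
  e.g. a=a, b=c, c=b: lhs=a != rhs=b
Total violating triples: 1


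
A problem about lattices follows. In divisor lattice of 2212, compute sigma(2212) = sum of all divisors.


sigma(n) = sum of divisors.
Divisors of 2212: [1, 2, 4, 7, 14, 28, 79, 158, 316, 553, 1106, 2212]
Sum = 4480


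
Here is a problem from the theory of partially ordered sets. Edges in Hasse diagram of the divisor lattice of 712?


A cover relation a -< b holds when a < b with no c strictly between.
Cover relations:
  1 -< 2
  1 -< 89
  2 -< 4
  2 -< 178
  4 -< 8
  4 -< 356
  8 -< 712
  89 -< 178
  ...2 more
Total: 10


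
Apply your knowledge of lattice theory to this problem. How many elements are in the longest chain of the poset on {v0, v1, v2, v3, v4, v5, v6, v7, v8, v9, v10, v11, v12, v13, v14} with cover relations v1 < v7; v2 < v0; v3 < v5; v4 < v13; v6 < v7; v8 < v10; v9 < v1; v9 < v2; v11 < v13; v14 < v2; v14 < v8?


A chain is a totally ordered subset; we count the number of elements in a maximum chain.
Compute, for each element x, the size of the longest chain ending at x:
  v3: 1
  v4: 1
  v6: 1
  v9: 1
  v11: 1
  v12: 1
  ...
A maximum chain: v9 < v2 < v0
Number of elements in the longest chain: 3


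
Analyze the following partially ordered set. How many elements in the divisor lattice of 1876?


Divisors of 1876: [1, 2, 4, 7, 14, 28, 67, 134, 268, 469, 938, 1876]
Count: 12


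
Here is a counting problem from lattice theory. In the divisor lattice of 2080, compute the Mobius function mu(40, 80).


In a divisor lattice, mu(a,b) = mu(b/a) where mu is the classical Mobius function.
b/a = 80/40 = 2
Prime factorization of 2: primes [2]
2 is squarefree with 1 prime factor(s), so mu(2) = (-1)^1 = -1


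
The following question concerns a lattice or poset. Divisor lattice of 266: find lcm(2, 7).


In a divisor lattice, join = lcm (least common multiple).
gcd(2,7) = 1
lcm(2,7) = 2*7/gcd = 14/1 = 14


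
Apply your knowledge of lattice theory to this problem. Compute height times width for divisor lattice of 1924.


Height = length of longest chain minus 1; width = size of largest antichain.
A maximum chain: 1 | 37 | 481 | 962 | 1924  (height 4).
A maximum antichain: {4, 26, 74, 481}  (width 4).
Product = 4 * 4 = 16


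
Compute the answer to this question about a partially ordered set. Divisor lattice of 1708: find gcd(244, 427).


In a divisor lattice, meet = gcd (greatest common divisor).
By Euclidean algorithm or factoring: gcd(244,427) = 61


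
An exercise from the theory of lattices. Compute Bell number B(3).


B(n) = number of set partitions of an n-element set.
B(n) satisfies the recurrence: B(n+1) = sum_k C(n,k)*B(k).
B(3) = 5


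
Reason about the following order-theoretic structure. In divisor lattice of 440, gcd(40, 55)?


Meet=gcd.
gcd(40,55)=5


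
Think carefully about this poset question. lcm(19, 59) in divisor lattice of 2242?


Join=lcm.
gcd(19,59)=1
lcm=1121


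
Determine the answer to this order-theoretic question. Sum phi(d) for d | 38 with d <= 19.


Divisors of 38 up to 19: [1, 2, 19]
phi values: [1, 1, 18]
Sum = 20


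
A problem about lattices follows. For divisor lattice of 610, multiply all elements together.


Divisors of 610: [1, 2, 5, 10, 61, 122, 305, 610]
Product = n^(d(n)/2) = 610^(8/2)
Product = 138458410000


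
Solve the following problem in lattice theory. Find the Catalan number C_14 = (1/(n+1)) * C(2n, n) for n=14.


C(n) = C(2n, n) / (n+1).
C(28, 14) = 40116600
C(14) = 40116600 / 15 = 2674440


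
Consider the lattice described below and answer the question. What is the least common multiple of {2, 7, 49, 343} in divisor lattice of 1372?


In a divisor lattice, join = lcm (least common multiple).
Compute lcm iteratively: start with first element, then lcm(current, next).
Elements: [2, 7, 49, 343]
lcm(2,7) = 14
lcm(14,49) = 98
lcm(98,343) = 686
Final lcm = 686


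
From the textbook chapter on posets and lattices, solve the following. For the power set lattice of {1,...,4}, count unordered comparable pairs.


A comparable pair {a,b} has a < b or b < a in the order.
Count unordered pairs where one element is strictly below the other.
Examples: {{},{1}}, {{},{2}}, {{},{3}}, {{},{4}}, ...
Total comparable pairs: 65


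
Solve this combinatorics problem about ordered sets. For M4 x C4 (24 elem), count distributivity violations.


Distributive law: a ^ (b v c) = (a ^ b) v (a ^ c).
Check all 24^3 = 13824 ordered triples (a,b,c).
  e.g. a=(a1,0), b=(a2,0), c=(a3,0): lhs=(a1,0) != rhs=(0,0)
  e.g. a=(a1,0), b=(a2,0), c=(a3,1): lhs=(a1,0) != rhs=(0,0)
Total violating triples: 1536


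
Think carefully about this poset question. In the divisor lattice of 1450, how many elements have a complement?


An element a is complemented if some b has a meet b = bottom, a join b = top.
a is complemented iff gcd(a, n/a)=1, i.e. a is a unitary divisor of 1450.
Complemented elements: 1, 2, 25, 29, 50, 58, ... (2 more)
Count: 8


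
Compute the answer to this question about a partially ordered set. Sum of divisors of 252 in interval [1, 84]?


Interval [1,84] in divisors of 252: [1, 2, 3, 4, 6, 7, 12, 14, 21, 28, 42, 84]
Sum = 224


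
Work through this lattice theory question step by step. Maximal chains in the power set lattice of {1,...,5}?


A maximal chain goes from the minimum element to a maximal element via cover relations.
Counting all min-to-max paths in the cover graph.
Total maximal chains: 120


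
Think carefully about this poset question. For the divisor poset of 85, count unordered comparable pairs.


A comparable pair {a,b} has a < b or b < a in the order.
Count unordered pairs where one element is strictly below the other.
Examples: {1,5}, {1,17}, {1,85}, {5,85}, ...
Total comparable pairs: 5


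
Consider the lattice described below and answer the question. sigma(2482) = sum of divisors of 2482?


sigma(n) = sum of divisors.
Divisors of 2482: [1, 2, 17, 34, 73, 146, 1241, 2482]
Sum = 3996


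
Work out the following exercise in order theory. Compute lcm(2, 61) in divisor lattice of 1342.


In a divisor lattice, join = lcm (least common multiple).
gcd(2,61) = 1
lcm(2,61) = 2*61/gcd = 122/1 = 122


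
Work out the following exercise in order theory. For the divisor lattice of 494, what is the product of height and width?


Height = length of longest chain minus 1; width = size of largest antichain.
A maximum chain: 1 | 19 | 247 | 494  (height 3).
A maximum antichain: {2, 13, 19}  (width 3).
Product = 3 * 3 = 9


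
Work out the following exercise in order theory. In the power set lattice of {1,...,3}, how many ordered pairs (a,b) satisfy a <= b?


The order relation is {(a,b) : a <= b}, reflexive so it includes (a,a).
Examples: ({},{}), ({},{1,2}), ({},{1,2,3}), ({},{1,3}), ({},{1}), ...
Total ordered pairs: 27


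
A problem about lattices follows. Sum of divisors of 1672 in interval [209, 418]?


Interval [209,418] in divisors of 1672: [209, 418]
Sum = 627


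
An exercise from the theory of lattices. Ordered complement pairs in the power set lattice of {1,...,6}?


Complement pair (a,b): a meet b = bottom, a join b = top.
Here: A intersect B = {} and A union B = {1,...,6}.
Pairs found: ({},{1,2,3,4,5,6}), ({1},{2,3,4,5,6}), ({2},{1,3,4,5,6}), ({3},{1,2,4,5,6}), ... (60 more)
Total ordered pairs: 64


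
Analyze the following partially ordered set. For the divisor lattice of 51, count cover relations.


A cover relation a -< b holds when a < b with no c strictly between.
Cover relations:
  1 -< 3
  1 -< 17
  3 -< 51
  17 -< 51
Total: 4


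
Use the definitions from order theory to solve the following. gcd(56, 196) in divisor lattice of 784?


Meet=gcd.
gcd(56,196)=28


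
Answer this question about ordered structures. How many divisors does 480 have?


Divisors of 480: [1, 2, 3, 4, 5, 6, 8, 10, 12, 15, 16, 20, 24, 30, 32, 40, 48, 60, 80, 96, 120, 160, 240, 480]
Count: 24


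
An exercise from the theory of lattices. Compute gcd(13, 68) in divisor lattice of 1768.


In a divisor lattice, meet = gcd (greatest common divisor).
By Euclidean algorithm or factoring: gcd(13,68) = 1


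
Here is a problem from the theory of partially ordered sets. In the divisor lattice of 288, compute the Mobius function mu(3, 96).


In a divisor lattice, mu(a,b) = mu(b/a) where mu is the classical Mobius function.
b/a = 96/3 = 32
Prime factorization of 32: primes [2]
32 is not squarefree, so mu(32) = 0


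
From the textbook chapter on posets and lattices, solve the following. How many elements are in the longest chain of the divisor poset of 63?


A chain is a totally ordered subset; we count the number of elements in a maximum chain.
Compute, for each element x, the size of the longest chain ending at x:
  1: 1
  3: 2
  7: 2
  9: 3
  21: 3
  63: 4
A maximum chain: 1 < 3 < 9 < 63
Number of elements in the longest chain: 4


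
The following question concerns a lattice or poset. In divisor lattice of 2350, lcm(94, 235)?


Join=lcm.
gcd(94,235)=47
lcm=470


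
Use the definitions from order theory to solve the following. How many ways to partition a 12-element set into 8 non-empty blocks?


S(n,k) = k*S(n-1,k) + S(n-1,k-1).
S(11,8) = 11880, S(11,7) = 63987
S(12,8) = 8*11880 + 63987 = 95040 + 63987
S(12,8) = 159027


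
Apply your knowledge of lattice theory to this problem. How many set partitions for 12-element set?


B(n) = number of set partitions of an n-element set.
B(n) satisfies the recurrence: B(n+1) = sum_k C(n,k)*B(k).
B(12) = 4213597


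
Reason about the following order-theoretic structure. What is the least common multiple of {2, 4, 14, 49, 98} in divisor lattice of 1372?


In a divisor lattice, join = lcm (least common multiple).
Compute lcm iteratively: start with first element, then lcm(current, next).
Elements: [2, 4, 14, 49, 98]
lcm(2,4) = 4
lcm(4,14) = 28
lcm(28,49) = 196
lcm(196,98) = 196
Final lcm = 196


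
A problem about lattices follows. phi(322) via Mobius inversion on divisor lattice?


phi(n) = n * prod_{p|n} (1 - 1/p).
Prime divisors of 322: [2, 7, 23]
phi(322) = 322 * (1 - 1/2) * (1 - 1/7) * (1 - 1/23)
phi(322) = 132


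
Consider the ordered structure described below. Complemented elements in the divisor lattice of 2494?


An element a is complemented if some b has a meet b = bottom, a join b = top.
a is complemented iff gcd(a, n/a)=1, i.e. a is a unitary divisor of 2494.
Complemented elements: 1, 2, 29, 43, 58, 86, ... (2 more)
Count: 8


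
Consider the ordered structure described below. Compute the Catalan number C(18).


C(n) = C(2n, n) / (n+1).
C(36, 18) = 9075135300
C(18) = 9075135300 / 19 = 477638700


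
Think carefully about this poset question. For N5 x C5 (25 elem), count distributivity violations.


Distributive law: a ^ (b v c) = (a ^ b) v (a ^ c).
Check all 25^3 = 15625 ordered triples (a,b,c).
  e.g. a=(b,0), b=(a,0), c=(c,0): lhs=(b,0) != rhs=(a,0)
  e.g. a=(b,0), b=(a,0), c=(c,1): lhs=(b,0) != rhs=(a,0)
Total violating triples: 250
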